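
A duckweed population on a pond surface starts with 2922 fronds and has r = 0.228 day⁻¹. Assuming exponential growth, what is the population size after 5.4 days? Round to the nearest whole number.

N(t) = N₀·e^(rt) = 2922 × e^(0.228×5.4) = 2922 × e^1.231.
e^1.231 ≈ 3.4253, so N ≈ 2922 × 3.4253 = 10008.8.

10009 fronds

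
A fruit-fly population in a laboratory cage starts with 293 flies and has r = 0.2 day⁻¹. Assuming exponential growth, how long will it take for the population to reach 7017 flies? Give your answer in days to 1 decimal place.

15.9 days

Set N₀·e^(rt) = 7017: e^(0.2·t) = 7017/293 = 23.949.
0.2·t = ln(23.949) = 3.1759, so t = 3.1759/0.2 = 15.88.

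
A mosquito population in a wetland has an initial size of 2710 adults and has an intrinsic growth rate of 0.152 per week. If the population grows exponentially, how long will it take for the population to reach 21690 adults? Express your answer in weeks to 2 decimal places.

13.68 weeks

Set N₀·e^(rt) = 21690: e^(0.152·t) = 21690/2710 = 8.0037.
0.152·t = ln(8.0037) = 2.0799, so t = 2.0799/0.152 = 13.684.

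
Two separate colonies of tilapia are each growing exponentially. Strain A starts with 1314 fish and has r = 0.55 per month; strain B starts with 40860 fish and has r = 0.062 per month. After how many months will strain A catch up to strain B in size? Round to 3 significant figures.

Set 1314·e^(0.55t) = 40860·e^(0.062t).
e^((0.55 − 0.062)t) = 40860/1314 → e^(0.488·t) = 31.096.
0.488·t = ln(31.096) = 3.4371, so t = 3.4371/0.488 = 7.0432.

7.04 months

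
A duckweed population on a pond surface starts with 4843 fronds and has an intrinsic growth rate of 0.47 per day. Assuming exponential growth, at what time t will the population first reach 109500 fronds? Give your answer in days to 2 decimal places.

Set N₀·e^(rt) = 109500: e^(0.47·t) = 109500/4843 = 22.61.
0.47·t = ln(22.61) = 3.1184, so t = 3.1184/0.47 = 6.6349.

6.63 days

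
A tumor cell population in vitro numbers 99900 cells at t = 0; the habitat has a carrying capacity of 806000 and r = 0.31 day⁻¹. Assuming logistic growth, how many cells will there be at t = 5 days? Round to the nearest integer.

322376 cells

A = (K − N₀)/N₀ = (806000 − 99900)/99900 = 7.0681.
N(t) = K/(1 + A·e^(−rt)) = 806000/(1 + 7.0681×e^(−0.31×5)).
e^(−1.55) = 0.21225; denominator = 1 + 7.0681×0.21225 = 2.5002.
N = 806000/2.5002 = 322376.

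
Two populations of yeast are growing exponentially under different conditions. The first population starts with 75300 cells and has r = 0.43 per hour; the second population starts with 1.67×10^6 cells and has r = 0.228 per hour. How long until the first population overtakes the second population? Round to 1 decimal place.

15.3 hours

Set 75300·e^(0.43t) = 1.67×10^6·e^(0.228t).
e^((0.43 − 0.228)t) = 1.67×10^6/75300 → e^(0.202·t) = 22.178.
0.202·t = ln(22.178) = 3.0991, so t = 3.0991/0.202 = 15.342.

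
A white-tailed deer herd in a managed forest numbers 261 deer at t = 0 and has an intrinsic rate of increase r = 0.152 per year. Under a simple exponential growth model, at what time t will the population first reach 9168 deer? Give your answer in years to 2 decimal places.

Set N₀·e^(rt) = 9168: e^(0.152·t) = 9168/261 = 35.126.
0.152·t = ln(35.126) = 3.559, so t = 3.559/0.152 = 23.414.

23.41 years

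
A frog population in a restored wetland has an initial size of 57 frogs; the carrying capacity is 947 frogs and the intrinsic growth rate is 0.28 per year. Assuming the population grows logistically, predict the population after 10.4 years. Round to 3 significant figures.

A = (K − N₀)/N₀ = (947 − 57)/57 = 15.614.
N(t) = K/(1 + A·e^(−rt)) = 947/(1 + 15.614×e^(−0.28×10.4)).
e^(−2.912) = 0.054367; denominator = 1 + 15.614×0.054367 = 1.8489.
N = 947/1.8489 = 512.2.

512 frogs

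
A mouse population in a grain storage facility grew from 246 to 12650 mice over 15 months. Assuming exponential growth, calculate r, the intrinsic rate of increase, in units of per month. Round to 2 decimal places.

0.26 per month

From N(t) = N₀·e^(rt): e^(r·15) = 12650/246 = 51.423.
r·15 = ln(51.423) = 3.9401, so r = 3.9401/15 = 0.26267.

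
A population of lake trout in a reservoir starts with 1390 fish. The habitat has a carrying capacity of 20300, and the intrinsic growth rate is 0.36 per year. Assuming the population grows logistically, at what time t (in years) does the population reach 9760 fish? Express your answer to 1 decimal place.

7.0 years

A = (K − N₀)/N₀ = (20300 − 1390)/1390 = 13.604.
Solve 20300/(1 + 13.604·e^(−0.36t)) = 9760: 1 + 13.604·e^(−0.36t) = 2.0799, so e^(−0.36t) = 0.0793805.
−0.36·t = ln(0.0793805) = -2.5335, so t = 2.5335/0.36 = 7.0375.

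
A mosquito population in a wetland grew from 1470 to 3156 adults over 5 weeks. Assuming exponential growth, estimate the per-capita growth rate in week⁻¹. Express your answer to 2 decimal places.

From N(t) = N₀·e^(rt): e^(r·5) = 3156/1470 = 2.1469.
r·5 = ln(2.1469) = 0.76404, so r = 0.76404/5 = 0.15281.

0.15 per week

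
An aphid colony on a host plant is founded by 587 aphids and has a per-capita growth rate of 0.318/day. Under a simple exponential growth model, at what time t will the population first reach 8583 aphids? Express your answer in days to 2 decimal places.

8.44 days

Set N₀·e^(rt) = 8583: e^(0.318·t) = 8583/587 = 14.622.
0.318·t = ln(14.622) = 2.6825, so t = 2.6825/0.318 = 8.4356.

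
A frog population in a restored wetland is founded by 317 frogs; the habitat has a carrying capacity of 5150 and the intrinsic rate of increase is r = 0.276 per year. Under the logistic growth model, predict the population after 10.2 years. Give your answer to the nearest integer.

2692 frogs

A = (K − N₀)/N₀ = (5150 − 317)/317 = 15.246.
N(t) = K/(1 + A·e^(−rt)) = 5150/(1 + 15.246×e^(−0.276×10.2)).
e^(−2.815) = 0.059893; denominator = 1 + 15.246×0.059893 = 1.9131.
N = 5150/1.9131 = 2691.93.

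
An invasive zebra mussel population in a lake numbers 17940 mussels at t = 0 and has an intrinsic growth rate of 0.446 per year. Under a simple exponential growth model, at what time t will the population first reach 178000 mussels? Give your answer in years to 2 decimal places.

Set N₀·e^(rt) = 178000: e^(0.446·t) = 178000/17940 = 9.922.
0.446·t = ln(9.922) = 2.2948, so t = 2.2948/0.446 = 5.1452.

5.15 years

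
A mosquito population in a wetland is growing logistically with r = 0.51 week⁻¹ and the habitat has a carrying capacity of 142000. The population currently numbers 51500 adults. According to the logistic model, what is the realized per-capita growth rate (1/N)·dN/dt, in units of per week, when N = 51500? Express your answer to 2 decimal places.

0.33 per week

(1/N)·dN/dt = r(1 − N/K) = 0.51 × (1 − 51500/142000).
= 0.51 × 0.63732 = 0.32504.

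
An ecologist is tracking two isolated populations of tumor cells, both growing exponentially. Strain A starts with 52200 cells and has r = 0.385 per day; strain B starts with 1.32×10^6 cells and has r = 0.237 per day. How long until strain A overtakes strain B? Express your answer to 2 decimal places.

Set 52200·e^(0.385t) = 1.32×10^6·e^(0.237t).
e^((0.385 − 0.237)t) = 1.32×10^6/52200 → e^(0.148·t) = 25.287.
0.148·t = ln(25.287) = 3.2303, so t = 3.2303/0.148 = 21.826.

21.83 days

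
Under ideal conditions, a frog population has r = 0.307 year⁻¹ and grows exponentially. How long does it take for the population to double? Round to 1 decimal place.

2.3 years

Doubling time t_d = ln(2)/r = 0.6931/0.307 = 2.2578.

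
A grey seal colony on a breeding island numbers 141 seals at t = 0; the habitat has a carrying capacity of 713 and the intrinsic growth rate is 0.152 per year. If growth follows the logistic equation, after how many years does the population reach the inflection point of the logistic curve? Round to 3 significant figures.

9.21 years

Logistic growth is fastest at N = K/2 = 356.5.
A = (K − N₀)/N₀ = 4.0567. Set K/(1 + A·e^(−rt)) = K/2 → A·e^(−rt) = 1.
e^(−0.152t) = 1/4.0567 = 0.246503, so t = ln(4.0567)/0.152 = 1.4004/0.152 = 9.213.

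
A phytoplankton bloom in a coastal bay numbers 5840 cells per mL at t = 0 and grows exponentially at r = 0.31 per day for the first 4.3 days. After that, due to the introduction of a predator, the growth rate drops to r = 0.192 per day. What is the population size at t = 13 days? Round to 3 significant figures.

118000 cells per mL

Phase 1: N(4.3) = 5840·e^(0.31×4.3) = 5840·e^1.333 = 22147.6.
Phase 2 runs for 13 − 4.3 = 8.7 days at r = 0.192.
N(13) = 22147.6·e^(0.192×8.7) = 22147.6·e^1.67 = 117699.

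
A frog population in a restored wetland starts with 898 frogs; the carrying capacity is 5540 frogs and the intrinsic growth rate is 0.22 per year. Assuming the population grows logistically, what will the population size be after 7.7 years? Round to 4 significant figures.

A = (K − N₀)/N₀ = (5540 − 898)/898 = 5.1693.
N(t) = K/(1 + A·e^(−rt)) = 5540/(1 + 5.1693×e^(−0.22×7.7)).
e^(−1.694) = 0.18378; denominator = 1 + 5.1693×0.18378 = 1.95.
N = 5540/1.95 = 2840.99.

2841 frogs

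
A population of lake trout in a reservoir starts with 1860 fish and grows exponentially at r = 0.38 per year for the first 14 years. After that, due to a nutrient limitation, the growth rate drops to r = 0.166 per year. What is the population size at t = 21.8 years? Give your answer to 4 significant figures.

1388000 fish

Phase 1: N(14) = 1860·e^(0.38×14) = 1860·e^5.32 = 380154.
Phase 2 runs for 21.8 − 14 = 7.8 years at r = 0.166.
N(21.8) = 380154·e^(0.166×7.8) = 380154·e^1.295 = 1.387663×10^6.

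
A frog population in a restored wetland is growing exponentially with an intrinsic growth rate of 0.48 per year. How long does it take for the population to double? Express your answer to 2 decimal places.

1.44 years

Doubling time t_d = ln(2)/r = 0.6931/0.48 = 1.4441.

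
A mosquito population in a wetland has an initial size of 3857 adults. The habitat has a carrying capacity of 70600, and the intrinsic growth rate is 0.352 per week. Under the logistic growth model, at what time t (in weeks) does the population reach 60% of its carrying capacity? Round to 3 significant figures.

A = (K − N₀)/N₀ = (70600 − 3857)/3857 = 17.304.
Solve 70600/(1 + 17.304·e^(−0.352t)) = 42360: 1 + 17.304·e^(−0.352t) = 1.6667, so e^(−0.352t) = 0.0385259.
−0.352·t = ln(0.0385259) = -3.2564, so t = 3.2564/0.352 = 9.2512.

9.25 weeks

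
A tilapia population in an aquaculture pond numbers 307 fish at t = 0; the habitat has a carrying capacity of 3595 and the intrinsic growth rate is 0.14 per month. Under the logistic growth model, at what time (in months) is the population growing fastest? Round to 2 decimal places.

16.94 months

Logistic growth is fastest at N = K/2 = 1797.5.
A = (K − N₀)/N₀ = 10.71. Set K/(1 + A·e^(−rt)) = K/2 → A·e^(−rt) = 1.
e^(−0.14t) = 1/10.71 = 0.0933698, so t = ln(10.71)/0.14 = 2.3712/0.14 = 16.937.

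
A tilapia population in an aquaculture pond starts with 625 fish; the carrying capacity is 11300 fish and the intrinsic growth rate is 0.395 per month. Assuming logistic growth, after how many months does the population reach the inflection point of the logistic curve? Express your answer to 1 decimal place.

7.2 months

Logistic growth is fastest at N = K/2 = 5650.
A = (K − N₀)/N₀ = 17.08. Set K/(1 + A·e^(−rt)) = K/2 → A·e^(−rt) = 1.
e^(−0.395t) = 1/17.08 = 0.058548, so t = ln(17.08)/0.395 = 2.8379/0.395 = 7.1846.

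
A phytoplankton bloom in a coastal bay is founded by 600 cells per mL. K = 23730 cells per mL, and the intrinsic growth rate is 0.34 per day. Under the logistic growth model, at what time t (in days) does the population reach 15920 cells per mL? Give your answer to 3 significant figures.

12.8 days

A = (K − N₀)/N₀ = (23730 − 600)/600 = 38.55.
Solve 23730/(1 + 38.55·e^(−0.34t)) = 15920: 1 + 38.55·e^(−0.34t) = 1.4906, so e^(−0.34t) = 0.0127258.
−0.34·t = ln(0.0127258) = -4.3641, so t = 4.3641/0.34 = 12.836.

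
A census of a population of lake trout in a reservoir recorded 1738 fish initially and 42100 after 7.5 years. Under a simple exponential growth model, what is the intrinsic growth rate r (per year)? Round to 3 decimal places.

0.425 per year

From N(t) = N₀·e^(rt): e^(r·7.5) = 42100/1738 = 24.223.
r·7.5 = ln(24.223) = 3.1873, so r = 3.1873/7.5 = 0.42498.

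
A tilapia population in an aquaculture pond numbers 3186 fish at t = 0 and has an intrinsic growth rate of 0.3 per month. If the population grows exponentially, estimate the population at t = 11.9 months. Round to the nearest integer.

113156 fish

N(t) = N₀·e^(rt) = 3186 × e^(0.3×11.9) = 3186 × e^3.57.
e^3.57 ≈ 35.517, so N ≈ 3186 × 35.517 = 113156.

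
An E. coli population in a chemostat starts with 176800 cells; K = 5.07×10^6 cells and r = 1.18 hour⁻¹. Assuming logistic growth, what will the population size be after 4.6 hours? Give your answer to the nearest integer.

4520524 cells

A = (K − N₀)/N₀ = (5.07×10^6 − 176800)/176800 = 27.676.
N(t) = K/(1 + A·e^(−rt)) = 5.07×10^6/(1 + 27.676×e^(−1.18×4.6)).
e^(−5.428) = 0.0043919; denominator = 1 + 27.676×0.0043919 = 1.1216.
N = 5.07×10^6/1.1216 = 4.520524×10^6.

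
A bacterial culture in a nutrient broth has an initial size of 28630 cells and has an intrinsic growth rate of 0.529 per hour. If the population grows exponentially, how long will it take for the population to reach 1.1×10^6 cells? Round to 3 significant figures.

Set N₀·e^(rt) = 1.1×10^6: e^(0.529·t) = 1.1×10^6/28630 = 38.421.
0.529·t = ln(38.421) = 3.6486, so t = 3.6486/0.529 = 6.8972.

6.90 hours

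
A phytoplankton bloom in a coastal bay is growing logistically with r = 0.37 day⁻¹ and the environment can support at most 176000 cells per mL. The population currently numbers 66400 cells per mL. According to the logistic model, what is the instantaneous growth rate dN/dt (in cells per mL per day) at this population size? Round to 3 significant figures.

dN/dt = rN(1 − N/K) = 0.37 × 66400 × (1 − 66400/176000).
1 − 66400/176000 = 0.62273; dN/dt = 0.37 × 66400 × 0.62273 = 15299.

15300 cells per mL per day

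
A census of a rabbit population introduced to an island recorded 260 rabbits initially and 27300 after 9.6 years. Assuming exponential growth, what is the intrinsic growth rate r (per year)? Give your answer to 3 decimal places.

0.485 per year

From N(t) = N₀·e^(rt): e^(r·9.6) = 27300/260 = 105.
r·9.6 = ln(105) = 4.654, so r = 4.654/9.6 = 0.48479.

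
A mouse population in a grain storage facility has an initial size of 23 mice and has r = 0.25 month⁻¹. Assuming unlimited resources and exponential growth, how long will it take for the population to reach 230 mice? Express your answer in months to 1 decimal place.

Set N₀·e^(rt) = 230: e^(0.25·t) = 230/23 = 10.
0.25·t = ln(10) = 2.3026, so t = 2.3026/0.25 = 9.2103.

9.2 months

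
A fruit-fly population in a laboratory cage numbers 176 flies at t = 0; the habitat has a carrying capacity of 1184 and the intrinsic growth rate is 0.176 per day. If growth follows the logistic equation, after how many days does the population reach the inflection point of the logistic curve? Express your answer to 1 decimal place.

Logistic growth is fastest at N = K/2 = 592.
A = (K − N₀)/N₀ = 5.7273. Set K/(1 + A·e^(−rt)) = K/2 → A·e^(−rt) = 1.
e^(−0.176t) = 1/5.7273 = 0.174603, so t = ln(5.7273)/0.176 = 1.7452/0.176 = 9.9161.

9.9 days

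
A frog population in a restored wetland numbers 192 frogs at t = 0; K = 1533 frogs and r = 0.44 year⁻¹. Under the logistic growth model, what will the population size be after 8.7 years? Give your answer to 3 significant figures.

A = (K − N₀)/N₀ = (1533 − 192)/192 = 6.9844.
N(t) = K/(1 + A·e^(−rt)) = 1533/(1 + 6.9844×e^(−0.44×8.7)).
e^(−3.828) = 0.021753; denominator = 1 + 6.9844×0.021753 = 1.1519.
N = 1533/1.1519 = 1330.81.

1330 frogs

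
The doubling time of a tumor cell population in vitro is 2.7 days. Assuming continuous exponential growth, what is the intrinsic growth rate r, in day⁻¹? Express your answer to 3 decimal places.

r = ln(2)/t_d = 0.6931/2.7 = 0.25672.

0.257 per day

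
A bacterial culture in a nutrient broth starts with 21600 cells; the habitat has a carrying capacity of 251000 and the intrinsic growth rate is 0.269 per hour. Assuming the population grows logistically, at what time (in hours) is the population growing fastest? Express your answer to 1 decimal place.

8.8 hours

Logistic growth is fastest at N = K/2 = 125500.
A = (K − N₀)/N₀ = 10.62. Set K/(1 + A·e^(−rt)) = K/2 → A·e^(−rt) = 1.
e^(−0.269t) = 1/10.62 = 0.0941587, so t = ln(10.62)/0.269 = 2.3628/0.269 = 8.7835.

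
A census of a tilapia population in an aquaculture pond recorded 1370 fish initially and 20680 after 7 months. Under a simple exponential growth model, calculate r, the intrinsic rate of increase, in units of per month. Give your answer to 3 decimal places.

From N(t) = N₀·e^(rt): e^(r·7) = 20680/1370 = 15.095.
r·7 = ln(15.095) = 2.7144, so r = 2.7144/7 = 0.38777.

0.388 per month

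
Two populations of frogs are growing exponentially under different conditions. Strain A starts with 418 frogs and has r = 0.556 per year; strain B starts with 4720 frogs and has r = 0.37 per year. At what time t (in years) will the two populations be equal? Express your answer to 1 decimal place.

13.0 years

Set 418·e^(0.556t) = 4720·e^(0.37t).
e^((0.556 − 0.37)t) = 4720/418 → e^(0.186·t) = 11.292.
0.186·t = ln(11.292) = 2.4241, so t = 2.4241/0.186 = 13.033.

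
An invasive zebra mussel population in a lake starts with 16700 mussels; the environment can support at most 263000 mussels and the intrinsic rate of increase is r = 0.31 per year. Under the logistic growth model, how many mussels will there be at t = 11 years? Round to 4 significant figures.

A = (K − N₀)/N₀ = (263000 − 16700)/16700 = 14.749.
N(t) = K/(1 + A·e^(−rt)) = 263000/(1 + 14.749×e^(−0.31×11)).
e^(−3.41) = 0.033041; denominator = 1 + 14.749×0.033041 = 1.4873.
N = 263000/1.4873 = 176830.

176800 mussels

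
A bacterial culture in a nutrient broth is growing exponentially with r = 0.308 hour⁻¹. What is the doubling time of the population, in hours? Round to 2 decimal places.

2.25 hours

Doubling time t_d = ln(2)/r = 0.6931/0.308 = 2.2505.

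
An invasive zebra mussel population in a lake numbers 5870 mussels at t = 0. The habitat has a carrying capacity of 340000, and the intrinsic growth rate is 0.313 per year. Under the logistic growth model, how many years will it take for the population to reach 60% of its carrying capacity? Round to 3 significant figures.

A = (K − N₀)/N₀ = (340000 − 5870)/5870 = 56.922.
Solve 340000/(1 + 56.922·e^(−0.313t)) = 204000: 1 + 56.922·e^(−0.313t) = 1.6667, so e^(−0.313t) = 0.011712.
−0.313·t = ln(0.011712) = -4.4471, so t = 4.4471/0.313 = 14.208.

14.2 years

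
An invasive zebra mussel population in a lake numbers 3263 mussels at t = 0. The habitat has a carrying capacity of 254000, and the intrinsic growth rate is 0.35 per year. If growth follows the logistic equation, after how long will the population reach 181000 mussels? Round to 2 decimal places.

15.00 years

A = (K − N₀)/N₀ = (254000 − 3263)/3263 = 76.842.
Solve 254000/(1 + 76.842·e^(−0.35t)) = 181000: 1 + 76.842·e^(−0.35t) = 1.4033, so e^(−0.35t) = 0.00524859.
−0.35·t = ln(0.00524859) = -5.2498, so t = 5.2498/0.35 = 14.999.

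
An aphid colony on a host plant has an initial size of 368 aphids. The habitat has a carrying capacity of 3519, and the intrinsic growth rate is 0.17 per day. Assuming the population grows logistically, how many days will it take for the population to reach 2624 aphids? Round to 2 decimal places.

18.96 days

A = (K − N₀)/N₀ = (3519 − 368)/368 = 8.5625.
Solve 3519/(1 + 8.5625·e^(−0.17t)) = 2624: 1 + 8.5625·e^(−0.17t) = 1.3411, so e^(−0.17t) = 0.0398344.
−0.17·t = ln(0.0398344) = -3.223, so t = 3.223/0.17 = 18.959.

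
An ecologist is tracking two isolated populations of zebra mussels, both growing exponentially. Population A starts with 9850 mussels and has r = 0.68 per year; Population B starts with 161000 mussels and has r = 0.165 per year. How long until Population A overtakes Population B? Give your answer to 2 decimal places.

5.43 years

Set 9850·e^(0.68t) = 161000·e^(0.165t).
e^((0.68 − 0.165)t) = 161000/9850 → e^(0.515·t) = 16.345.
0.515·t = ln(16.345) = 2.7939, so t = 2.7939/0.515 = 5.4251.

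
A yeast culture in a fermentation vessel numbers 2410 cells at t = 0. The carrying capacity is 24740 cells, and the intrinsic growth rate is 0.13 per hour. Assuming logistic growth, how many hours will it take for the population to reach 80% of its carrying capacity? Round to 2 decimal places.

27.79 hours

A = (K − N₀)/N₀ = (24740 − 2410)/2410 = 9.2656.
Solve 24740/(1 + 9.2656·e^(−0.13t)) = 19792: 1 + 9.2656·e^(−0.13t) = 1.25, so e^(−0.13t) = 0.0269816.
−0.13·t = ln(0.0269816) = -3.6126, so t = 3.6126/0.13 = 27.789.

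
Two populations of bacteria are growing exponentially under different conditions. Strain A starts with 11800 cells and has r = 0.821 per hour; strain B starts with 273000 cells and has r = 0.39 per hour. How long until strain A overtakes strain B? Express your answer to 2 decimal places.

Set 11800·e^(0.821t) = 273000·e^(0.39t).
e^((0.821 − 0.39)t) = 273000/11800 → e^(0.431·t) = 23.136.
0.431·t = ln(23.136) = 3.1414, so t = 3.1414/0.431 = 7.2886.

7.29 hours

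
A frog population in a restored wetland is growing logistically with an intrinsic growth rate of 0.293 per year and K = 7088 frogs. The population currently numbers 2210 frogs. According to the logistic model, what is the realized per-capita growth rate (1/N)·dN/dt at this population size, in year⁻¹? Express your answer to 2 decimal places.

(1/N)·dN/dt = r(1 − N/K) = 0.293 × (1 − 2210/7088).
= 0.293 × 0.68821 = 0.20164.

0.20 per year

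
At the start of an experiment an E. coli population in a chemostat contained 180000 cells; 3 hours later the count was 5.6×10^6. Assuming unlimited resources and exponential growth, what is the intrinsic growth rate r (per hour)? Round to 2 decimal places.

From N(t) = N₀·e^(rt): e^(r·3) = 5.6×10^6/180000 = 31.111.
r·3 = ln(31.111) = 3.4376, so r = 3.4376/3 = 1.1459.

1.15 per hour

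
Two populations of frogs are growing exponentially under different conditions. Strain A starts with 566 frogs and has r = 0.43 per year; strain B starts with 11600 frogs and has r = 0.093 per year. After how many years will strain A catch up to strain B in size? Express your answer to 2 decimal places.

Set 566·e^(0.43t) = 11600·e^(0.093t).
e^((0.43 − 0.093)t) = 11600/566 → e^(0.337·t) = 20.495.
0.337·t = ln(20.495) = 3.0202, so t = 3.0202/0.337 = 8.9619.

8.96 years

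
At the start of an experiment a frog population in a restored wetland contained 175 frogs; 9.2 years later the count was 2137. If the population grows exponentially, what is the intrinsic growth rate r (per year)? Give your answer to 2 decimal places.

From N(t) = N₀·e^(rt): e^(r·9.2) = 2137/175 = 12.211.
r·9.2 = ln(12.211) = 2.5024, so r = 2.5024/9.2 = 0.272.

0.27 per year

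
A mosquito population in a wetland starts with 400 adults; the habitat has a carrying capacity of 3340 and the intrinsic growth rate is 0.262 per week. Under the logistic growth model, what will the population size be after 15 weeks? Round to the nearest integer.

2919 adults

A = (K − N₀)/N₀ = (3340 − 400)/400 = 7.35.
N(t) = K/(1 + A·e^(−rt)) = 3340/(1 + 7.35×e^(−0.262×15)).
e^(−3.93) = 0.019644; denominator = 1 + 7.35×0.019644 = 1.1444.
N = 3340/1.1444 = 2918.61.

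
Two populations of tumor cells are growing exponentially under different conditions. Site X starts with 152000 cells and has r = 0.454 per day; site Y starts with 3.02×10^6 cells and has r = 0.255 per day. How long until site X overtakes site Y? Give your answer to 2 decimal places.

15.02 days

Set 152000·e^(0.454t) = 3.02×10^6·e^(0.255t).
e^((0.454 − 0.255)t) = 3.02×10^6/152000 → e^(0.199·t) = 19.868.
0.199·t = ln(19.868) = 2.9891, so t = 2.9891/0.199 = 15.021.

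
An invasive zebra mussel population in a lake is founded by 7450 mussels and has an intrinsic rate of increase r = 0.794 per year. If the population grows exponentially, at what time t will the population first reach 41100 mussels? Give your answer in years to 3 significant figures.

2.15 years

Set N₀·e^(rt) = 41100: e^(0.794·t) = 41100/7450 = 5.5168.
0.794·t = ln(5.5168) = 1.7078, so t = 1.7078/0.794 = 2.1509.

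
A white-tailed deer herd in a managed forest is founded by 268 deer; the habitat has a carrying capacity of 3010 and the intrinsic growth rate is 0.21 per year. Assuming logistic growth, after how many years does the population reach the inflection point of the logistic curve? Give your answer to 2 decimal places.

11.07 years

Logistic growth is fastest at N = K/2 = 1505.
A = (K − N₀)/N₀ = 10.231. Set K/(1 + A·e^(−rt)) = K/2 → A·e^(−rt) = 1.
e^(−0.21t) = 1/10.231 = 0.0977389, so t = ln(10.231)/0.21 = 2.3255/0.21 = 11.074.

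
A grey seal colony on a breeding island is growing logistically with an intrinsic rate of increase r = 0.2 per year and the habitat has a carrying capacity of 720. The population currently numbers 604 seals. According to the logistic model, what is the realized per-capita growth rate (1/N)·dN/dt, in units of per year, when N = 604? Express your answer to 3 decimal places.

0.032 per year

(1/N)·dN/dt = r(1 − N/K) = 0.2 × (1 − 604/720).
= 0.2 × 0.16111 = 0.032222.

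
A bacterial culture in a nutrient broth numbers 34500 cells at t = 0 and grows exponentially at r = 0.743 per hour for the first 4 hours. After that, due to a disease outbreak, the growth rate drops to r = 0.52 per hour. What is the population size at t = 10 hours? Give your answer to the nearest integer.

Phase 1: N(4) = 34500·e^(0.743×4) = 34500·e^2.972 = 673818.
Phase 2 runs for 10 − 4 = 6 hours at r = 0.52.
N(10) = 673818·e^(0.52×6) = 673818·e^3.12 = 1.525953×10^7.

15259527 cells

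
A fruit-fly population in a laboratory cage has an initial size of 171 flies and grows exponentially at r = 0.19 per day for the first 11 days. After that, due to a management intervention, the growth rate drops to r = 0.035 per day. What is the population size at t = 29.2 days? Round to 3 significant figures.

2610 flies

Phase 1: N(11) = 171·e^(0.19×11) = 171·e^2.09 = 1382.52.
Phase 2 runs for 29.2 − 11 = 18.2 days at r = 0.035.
N(29.2) = 1382.52·e^(0.035×18.2) = 1382.52·e^0.637 = 2614.07.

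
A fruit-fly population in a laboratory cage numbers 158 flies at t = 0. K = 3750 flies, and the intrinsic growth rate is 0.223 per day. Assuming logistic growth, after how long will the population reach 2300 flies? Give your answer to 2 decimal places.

16.08 days

A = (K − N₀)/N₀ = (3750 − 158)/158 = 22.734.
Solve 3750/(1 + 22.734·e^(−0.223t)) = 2300: 1 + 22.734·e^(−0.223t) = 1.6304, so e^(−0.223t) = 0.0277307.
−0.223·t = ln(0.0277307) = -3.5852, so t = 3.5852/0.223 = 16.077.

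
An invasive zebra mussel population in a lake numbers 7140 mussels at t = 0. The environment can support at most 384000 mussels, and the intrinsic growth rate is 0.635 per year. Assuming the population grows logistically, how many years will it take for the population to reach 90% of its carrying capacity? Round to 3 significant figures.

A = (K − N₀)/N₀ = (384000 − 7140)/7140 = 52.782.
Solve 384000/(1 + 52.782·e^(−0.635t)) = 345600: 1 + 52.782·e^(−0.635t) = 1.1111, so e^(−0.635t) = 0.00210511.
−0.635·t = ln(0.00210511) = -6.1634, so t = 6.1634/0.635 = 9.7061.

9.71 years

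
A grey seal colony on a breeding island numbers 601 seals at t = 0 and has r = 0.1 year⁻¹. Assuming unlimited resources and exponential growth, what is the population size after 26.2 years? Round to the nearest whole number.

N(t) = N₀·e^(rt) = 601 × e^(0.1×26.2) = 601 × e^2.62.
e^2.62 ≈ 13.736, so N ≈ 601 × 13.736 = 8255.17.

8255 seals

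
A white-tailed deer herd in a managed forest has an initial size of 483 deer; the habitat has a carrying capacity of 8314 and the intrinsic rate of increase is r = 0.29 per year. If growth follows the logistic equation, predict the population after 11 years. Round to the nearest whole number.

A = (K − N₀)/N₀ = (8314 − 483)/483 = 16.213.
N(t) = K/(1 + A·e^(−rt)) = 8314/(1 + 16.213×e^(−0.29×11)).
e^(−3.19) = 0.041172; denominator = 1 + 16.213×0.041172 = 1.6675.
N = 8314/1.6675 = 4985.82.

4986 deer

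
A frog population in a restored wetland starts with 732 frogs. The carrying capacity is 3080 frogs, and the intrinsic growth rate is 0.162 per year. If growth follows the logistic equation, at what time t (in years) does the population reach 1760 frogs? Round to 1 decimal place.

A = (K − N₀)/N₀ = (3080 − 732)/732 = 3.2077.
Solve 3080/(1 + 3.2077·e^(−0.162t)) = 1760: 1 + 3.2077·e^(−0.162t) = 1.75, so e^(−0.162t) = 0.233816.
−0.162·t = ln(0.233816) = -1.4532, so t = 1.4532/0.162 = 8.9705.

9.0 years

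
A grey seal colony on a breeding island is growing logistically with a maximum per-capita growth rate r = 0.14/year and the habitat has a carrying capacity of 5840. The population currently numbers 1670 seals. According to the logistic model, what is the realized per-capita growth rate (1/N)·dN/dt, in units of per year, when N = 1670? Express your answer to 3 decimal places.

(1/N)·dN/dt = r(1 − N/K) = 0.14 × (1 − 1670/5840).
= 0.14 × 0.71404 = 0.099966.

0.100 per year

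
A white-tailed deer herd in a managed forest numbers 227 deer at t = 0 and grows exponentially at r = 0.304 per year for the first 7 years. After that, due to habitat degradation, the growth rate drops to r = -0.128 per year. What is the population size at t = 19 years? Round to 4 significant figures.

410.3 deer

Phase 1: N(7) = 227·e^(0.304×7) = 227·e^2.128 = 1906.36.
Phase 2 runs for 19 − 7 = 12 years at r = -0.128.
N(19) = 1906.36·e^(-0.128×12) = 1906.36·e^-1.536 = 410.325.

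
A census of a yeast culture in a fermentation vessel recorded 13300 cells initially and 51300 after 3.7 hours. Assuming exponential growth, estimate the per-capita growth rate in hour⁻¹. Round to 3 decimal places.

0.365 per hour

From N(t) = N₀·e^(rt): e^(r·3.7) = 51300/13300 = 3.8571.
r·3.7 = ln(3.8571) = 1.3499, so r = 1.3499/3.7 = 0.36485.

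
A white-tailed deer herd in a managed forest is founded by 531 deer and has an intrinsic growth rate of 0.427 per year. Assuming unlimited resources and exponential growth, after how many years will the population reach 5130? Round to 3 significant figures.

5.31 years

Set N₀·e^(rt) = 5130: e^(0.427·t) = 5130/531 = 9.661.
0.427·t = ln(9.661) = 2.2681, so t = 2.2681/0.427 = 5.3117.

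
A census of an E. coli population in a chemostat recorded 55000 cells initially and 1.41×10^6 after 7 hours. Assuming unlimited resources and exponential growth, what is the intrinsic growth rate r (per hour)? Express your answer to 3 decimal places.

0.463 per hour

From N(t) = N₀·e^(rt): e^(r·7) = 1.41×10^6/55000 = 25.636.
r·7 = ln(25.636) = 3.244, so r = 3.244/7 = 0.46343.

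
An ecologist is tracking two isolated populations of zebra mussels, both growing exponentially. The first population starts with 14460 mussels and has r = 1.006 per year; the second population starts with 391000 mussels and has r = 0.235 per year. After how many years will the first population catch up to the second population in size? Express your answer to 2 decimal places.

4.28 years

Set 14460·e^(1.006t) = 391000·e^(0.235t).
e^((1.006 − 0.235)t) = 391000/14460 → e^(0.771·t) = 27.04.
0.771·t = ln(27.04) = 3.2973, so t = 3.2973/0.771 = 4.2767.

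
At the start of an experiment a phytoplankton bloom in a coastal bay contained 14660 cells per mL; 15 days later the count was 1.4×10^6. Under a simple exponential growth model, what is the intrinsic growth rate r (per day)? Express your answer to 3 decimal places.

From N(t) = N₀·e^(rt): e^(r·15) = 1.4×10^6/14660 = 95.498.
r·15 = ln(95.498) = 4.5591, so r = 4.5591/15 = 0.30394.

0.304 per day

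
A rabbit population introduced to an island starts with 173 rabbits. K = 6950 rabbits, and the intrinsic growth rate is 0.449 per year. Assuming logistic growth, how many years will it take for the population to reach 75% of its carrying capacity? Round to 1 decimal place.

A = (K − N₀)/N₀ = (6950 − 173)/173 = 39.173.
Solve 6950/(1 + 39.173·e^(−0.449t)) = 5212.5: 1 + 39.173·e^(−0.449t) = 1.3333, so e^(−0.449t) = 0.00850917.
−0.449·t = ln(0.00850917) = -4.7666, so t = 4.7666/0.449 = 10.616.

10.6 years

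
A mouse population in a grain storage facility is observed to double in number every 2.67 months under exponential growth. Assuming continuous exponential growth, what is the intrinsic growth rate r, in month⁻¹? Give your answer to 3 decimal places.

r = ln(2)/t_d = 0.6931/2.67 = 0.25961.

0.260 per month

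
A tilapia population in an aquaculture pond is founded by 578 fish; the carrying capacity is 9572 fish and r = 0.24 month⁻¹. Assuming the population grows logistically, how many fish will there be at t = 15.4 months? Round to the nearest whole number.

A = (K − N₀)/N₀ = (9572 − 578)/578 = 15.561.
N(t) = K/(1 + A·e^(−rt)) = 9572/(1 + 15.561×e^(−0.24×15.4)).
e^(−3.696) = 0.024823; denominator = 1 + 15.561×0.024823 = 1.3863.
N = 9572/1.3863 = 6904.94.

6905 fish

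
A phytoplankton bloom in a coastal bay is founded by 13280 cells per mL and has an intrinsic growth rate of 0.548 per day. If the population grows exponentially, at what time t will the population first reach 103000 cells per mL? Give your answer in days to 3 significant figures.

Set N₀·e^(rt) = 103000: e^(0.548·t) = 103000/13280 = 7.756.
0.548·t = ln(7.756) = 2.0485, so t = 2.0485/0.548 = 3.7381.

3.74 days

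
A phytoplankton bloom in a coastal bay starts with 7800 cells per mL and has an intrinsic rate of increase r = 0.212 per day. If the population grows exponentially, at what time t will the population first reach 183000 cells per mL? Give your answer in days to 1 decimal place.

Set N₀·e^(rt) = 183000: e^(0.212·t) = 183000/7800 = 23.462.
0.212·t = ln(23.462) = 3.1554, so t = 3.1554/0.212 = 14.884.

14.9 days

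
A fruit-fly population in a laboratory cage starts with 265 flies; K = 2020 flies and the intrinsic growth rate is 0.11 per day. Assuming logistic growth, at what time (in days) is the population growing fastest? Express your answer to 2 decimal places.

Logistic growth is fastest at N = K/2 = 1010.
A = (K − N₀)/N₀ = 6.6226. Set K/(1 + A·e^(−rt)) = K/2 → A·e^(−rt) = 1.
e^(−0.11t) = 1/6.6226 = 0.150997, so t = ln(6.6226)/0.11 = 1.8905/0.11 = 17.186.

17.19 days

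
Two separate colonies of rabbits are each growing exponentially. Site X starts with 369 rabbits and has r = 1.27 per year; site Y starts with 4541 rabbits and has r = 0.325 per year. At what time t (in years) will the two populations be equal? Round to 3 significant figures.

Set 369·e^(1.27t) = 4541·e^(0.325t).
e^((1.27 − 0.325)t) = 4541/369 → e^(0.945·t) = 12.306.
0.945·t = ln(12.306) = 2.5101, so t = 2.5101/0.945 = 2.6562.

2.66 years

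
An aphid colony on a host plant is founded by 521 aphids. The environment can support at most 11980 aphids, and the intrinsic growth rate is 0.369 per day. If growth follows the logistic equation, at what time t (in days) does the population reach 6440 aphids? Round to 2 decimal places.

A = (K − N₀)/N₀ = (11980 − 521)/521 = 21.994.
Solve 11980/(1 + 21.994·e^(−0.369t)) = 6440: 1 + 21.994·e^(−0.369t) = 1.8602, so e^(−0.369t) = 0.0391124.
−0.369·t = ln(0.0391124) = -3.2413, so t = 3.2413/0.369 = 8.7841.

8.78 days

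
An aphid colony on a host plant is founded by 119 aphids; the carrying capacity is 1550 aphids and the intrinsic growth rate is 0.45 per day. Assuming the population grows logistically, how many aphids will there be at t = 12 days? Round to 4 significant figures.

A = (K − N₀)/N₀ = (1550 − 119)/119 = 12.025.
N(t) = K/(1 + A·e^(−rt)) = 1550/(1 + 12.025×e^(−0.45×12)).
e^(−5.4) = 0.0045166; denominator = 1 + 12.025×0.0045166 = 1.0543.
N = 1550/1.0543 = 1470.15.

1470 aphids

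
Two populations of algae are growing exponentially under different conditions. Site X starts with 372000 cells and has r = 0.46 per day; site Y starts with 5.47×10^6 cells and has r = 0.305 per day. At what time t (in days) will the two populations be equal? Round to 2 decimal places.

17.34 days

Set 372000·e^(0.46t) = 5.47×10^6·e^(0.305t).
e^((0.46 − 0.305)t) = 5.47×10^6/372000 → e^(0.155·t) = 14.704.
0.155·t = ln(14.704) = 2.6881, so t = 2.6881/0.155 = 17.343.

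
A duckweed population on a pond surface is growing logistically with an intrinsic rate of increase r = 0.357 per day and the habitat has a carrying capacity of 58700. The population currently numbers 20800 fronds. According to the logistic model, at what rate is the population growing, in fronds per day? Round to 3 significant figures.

dN/dt = rN(1 − N/K) = 0.357 × 20800 × (1 − 20800/58700).
1 − 20800/58700 = 0.64566; dN/dt = 0.357 × 20800 × 0.64566 = 4794.4.

4790 fronds per day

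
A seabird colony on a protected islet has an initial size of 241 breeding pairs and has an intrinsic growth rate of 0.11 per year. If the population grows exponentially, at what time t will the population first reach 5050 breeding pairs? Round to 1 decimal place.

Set N₀·e^(rt) = 5050: e^(0.11·t) = 5050/241 = 20.954.
0.11·t = ln(20.954) = 3.0423, so t = 3.0423/0.11 = 27.658.

27.7 years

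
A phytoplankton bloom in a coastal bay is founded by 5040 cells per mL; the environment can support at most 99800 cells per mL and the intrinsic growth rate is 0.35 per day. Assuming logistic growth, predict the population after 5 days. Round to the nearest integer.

23388 cells per mL

A = (K − N₀)/N₀ = (99800 − 5040)/5040 = 18.802.
N(t) = K/(1 + A·e^(−rt)) = 99800/(1 + 18.802×e^(−0.35×5)).
e^(−1.75) = 0.17377; denominator = 1 + 18.802×0.17377 = 4.2672.
N = 99800/4.2672 = 23387.6.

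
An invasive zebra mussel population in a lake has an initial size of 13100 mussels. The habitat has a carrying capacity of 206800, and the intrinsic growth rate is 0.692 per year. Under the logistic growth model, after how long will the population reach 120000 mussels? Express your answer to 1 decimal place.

4.4 years

A = (K − N₀)/N₀ = (206800 − 13100)/13100 = 14.786.
Solve 206800/(1 + 14.786·e^(−0.692t)) = 120000: 1 + 14.786·e^(−0.692t) = 1.7233, so e^(−0.692t) = 0.0489193.
−0.692·t = ln(0.0489193) = -3.0176, so t = 3.0176/0.692 = 4.3607.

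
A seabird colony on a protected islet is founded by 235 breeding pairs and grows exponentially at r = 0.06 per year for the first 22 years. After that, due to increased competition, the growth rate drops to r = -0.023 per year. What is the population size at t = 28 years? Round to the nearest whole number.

766 breeding pairs

Phase 1: N(22) = 235·e^(0.06×22) = 235·e^1.32 = 879.704.
Phase 2 runs for 28 − 22 = 6 years at r = -0.023.
N(28) = 879.704·e^(-0.023×6) = 879.704·e^-0.138 = 766.309.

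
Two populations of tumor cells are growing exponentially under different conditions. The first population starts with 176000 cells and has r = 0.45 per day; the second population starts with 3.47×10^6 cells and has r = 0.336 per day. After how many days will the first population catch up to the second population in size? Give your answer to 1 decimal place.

26.2 days

Set 176000·e^(0.45t) = 3.47×10^6·e^(0.336t).
e^((0.45 − 0.336)t) = 3.47×10^6/176000 → e^(0.114·t) = 19.716.
0.114·t = ln(19.716) = 2.9814, so t = 2.9814/0.114 = 26.153.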